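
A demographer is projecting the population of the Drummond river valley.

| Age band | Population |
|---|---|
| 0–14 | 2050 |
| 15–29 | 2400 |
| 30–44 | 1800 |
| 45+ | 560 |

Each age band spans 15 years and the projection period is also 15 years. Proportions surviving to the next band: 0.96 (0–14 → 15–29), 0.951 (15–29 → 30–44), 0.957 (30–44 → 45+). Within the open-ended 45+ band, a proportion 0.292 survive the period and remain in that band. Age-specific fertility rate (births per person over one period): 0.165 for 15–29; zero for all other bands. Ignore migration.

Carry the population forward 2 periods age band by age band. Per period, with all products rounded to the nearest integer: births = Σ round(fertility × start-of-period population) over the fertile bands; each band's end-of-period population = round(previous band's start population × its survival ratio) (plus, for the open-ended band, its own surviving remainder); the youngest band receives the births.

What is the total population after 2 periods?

(Groups numbered youngest = 1 to oldest = 4.)
[period 1]
Births: 2400 × 0.165 = 396
Group 2: 2050 × 0.96 = 1968
Group 3: 2400 × 0.951 = 2282
Group 4: 1800 × 0.957 + 560 × 0.292 = 1723 + 164 = 1887
→ [396, 1968, 2282, 1887]
[period 2]
Births: 1968 × 0.165 = 325
Group 2: 396 × 0.96 = 380
Group 3: 1968 × 0.951 = 1872
Group 4: 2282 × 0.957 + 1887 × 0.292 = 2184 + 551 = 2735
→ [325, 380, 1872, 2735]
Total after period 2: 325 + 380 + 1872 + 2735 = 5312

5312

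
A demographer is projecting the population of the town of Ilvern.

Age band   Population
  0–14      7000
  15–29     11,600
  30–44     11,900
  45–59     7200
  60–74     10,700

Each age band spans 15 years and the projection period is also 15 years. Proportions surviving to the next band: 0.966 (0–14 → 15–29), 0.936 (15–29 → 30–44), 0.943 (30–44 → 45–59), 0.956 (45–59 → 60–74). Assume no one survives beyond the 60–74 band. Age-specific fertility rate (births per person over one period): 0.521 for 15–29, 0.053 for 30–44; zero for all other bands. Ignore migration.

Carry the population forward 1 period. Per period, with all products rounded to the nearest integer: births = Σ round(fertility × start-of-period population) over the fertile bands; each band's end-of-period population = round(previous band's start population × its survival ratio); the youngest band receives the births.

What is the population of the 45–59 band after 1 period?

Call the bands 1 to 5, youngest first.
[period 1]
Births: 11600 × 0.521 = 6044  |  11900 × 0.053 = 631 → total 6675
Band 2: 7000 × 0.966 = 6762
Band 3: 11600 × 0.936 = 10858
Band 4: 11900 × 0.943 = 11222
Band 5: 7200 × 0.956 = 6883
Population now: 0–14=6675, 15–29=6762, 30–44=10858, 45–59=11222, 60–74=6883

11222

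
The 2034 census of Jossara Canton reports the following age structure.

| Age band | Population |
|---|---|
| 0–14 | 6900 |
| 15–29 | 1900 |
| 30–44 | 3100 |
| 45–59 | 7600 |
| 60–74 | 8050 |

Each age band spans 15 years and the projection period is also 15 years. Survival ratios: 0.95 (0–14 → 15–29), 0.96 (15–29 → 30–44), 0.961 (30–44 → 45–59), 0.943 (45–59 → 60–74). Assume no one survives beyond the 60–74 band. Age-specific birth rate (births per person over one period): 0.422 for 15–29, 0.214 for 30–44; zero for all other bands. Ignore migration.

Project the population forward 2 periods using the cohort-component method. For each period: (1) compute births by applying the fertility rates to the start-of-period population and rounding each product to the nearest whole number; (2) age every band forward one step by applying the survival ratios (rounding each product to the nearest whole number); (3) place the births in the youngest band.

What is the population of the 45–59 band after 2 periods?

Numbering the groups 1..5 from youngest to oldest:
Period 1:
Births: 1900 × 0.422 = 802, 3100 × 0.214 = 663 → total 1465
Group 2: 6900 × 0.95 = 6555
Group 3: 1900 × 0.96 = 1824
Group 4: 3100 × 0.961 = 2979
Group 5: 7600 × 0.943 = 7167
End of period: [1465, 6555, 1824, 2979, 7167]
Period 2:
Births: 6555 × 0.422 = 2766, 1824 × 0.214 = 390 → total 3156
Group 2: 1465 × 0.95 = 1392
Group 3: 6555 × 0.96 = 6293
Group 4: 1824 × 0.961 = 1753
Group 5: 2979 × 0.943 = 2809
End of period: [3156, 1392, 6293, 1753, 2809]

1753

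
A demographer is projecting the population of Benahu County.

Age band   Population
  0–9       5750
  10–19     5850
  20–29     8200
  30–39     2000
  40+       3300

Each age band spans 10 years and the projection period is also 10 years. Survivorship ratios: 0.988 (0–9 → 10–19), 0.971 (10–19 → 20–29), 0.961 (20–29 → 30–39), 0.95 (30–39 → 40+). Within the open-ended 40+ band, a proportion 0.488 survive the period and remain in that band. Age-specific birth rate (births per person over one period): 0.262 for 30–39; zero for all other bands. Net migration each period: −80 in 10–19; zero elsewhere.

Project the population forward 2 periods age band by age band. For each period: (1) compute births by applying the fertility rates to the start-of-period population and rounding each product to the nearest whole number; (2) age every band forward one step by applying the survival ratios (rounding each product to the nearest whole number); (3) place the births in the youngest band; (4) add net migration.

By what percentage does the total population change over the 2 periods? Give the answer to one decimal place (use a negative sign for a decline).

Let group 1 be 0–9 through group 5 = 40+.
After projecting period 1:
Births: 2000 × 0.262 = 524
Group 2: 5750 × 0.988 = 5681
Group 3: 5850 × 0.971 = 5680
Group 4: 8200 × 0.961 = 7880
Group 5: 2000 × 0.95 + 3300 × 0.488 = 1900 + 1610 = 3510
Net migration: Group 2 − 80 → 5601
→ [524, 5601, 5680, 7880, 3510]
After projecting period 2:
Births: 7880 × 0.262 = 2065
Group 2: 524 × 0.988 = 518
Group 3: 5601 × 0.971 = 5439
Group 4: 5680 × 0.961 = 5458
Group 5: 7880 × 0.95 + 3510 × 0.488 = 7486 + 1713 = 9199
Net migration: Group 2 − 80 → 438
→ [2065, 438, 5439, 5458, 9199]
Total: 25100 → 22599; change = -2501; percentage change = -10.0%

-10.0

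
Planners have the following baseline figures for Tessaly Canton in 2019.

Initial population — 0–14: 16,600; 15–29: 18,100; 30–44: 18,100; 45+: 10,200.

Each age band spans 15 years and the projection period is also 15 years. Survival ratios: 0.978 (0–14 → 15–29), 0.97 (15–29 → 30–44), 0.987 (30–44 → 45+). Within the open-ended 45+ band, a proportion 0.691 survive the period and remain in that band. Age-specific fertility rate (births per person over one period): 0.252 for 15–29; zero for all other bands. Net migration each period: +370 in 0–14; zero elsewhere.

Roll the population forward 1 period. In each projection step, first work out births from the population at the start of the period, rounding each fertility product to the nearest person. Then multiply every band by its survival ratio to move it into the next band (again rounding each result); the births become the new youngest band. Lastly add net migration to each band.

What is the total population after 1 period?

Call the bands 1 to 4, youngest first.
— Period 1 —
Births: 18100 × 0.252 = 4561
Band 2: 16600 × 0.978 = 16235
Band 3: 18100 × 0.97 = 17557
Band 4: 18100 × 0.987 + 10200 × 0.691 = 17865 + 7048 = 24913
Net migration: Band 1 + 370 → 4931
→ [4931, 16235, 17557, 24913]
Total after period 1: 4931 + 16235 + 17557 + 24913 = 63636

63636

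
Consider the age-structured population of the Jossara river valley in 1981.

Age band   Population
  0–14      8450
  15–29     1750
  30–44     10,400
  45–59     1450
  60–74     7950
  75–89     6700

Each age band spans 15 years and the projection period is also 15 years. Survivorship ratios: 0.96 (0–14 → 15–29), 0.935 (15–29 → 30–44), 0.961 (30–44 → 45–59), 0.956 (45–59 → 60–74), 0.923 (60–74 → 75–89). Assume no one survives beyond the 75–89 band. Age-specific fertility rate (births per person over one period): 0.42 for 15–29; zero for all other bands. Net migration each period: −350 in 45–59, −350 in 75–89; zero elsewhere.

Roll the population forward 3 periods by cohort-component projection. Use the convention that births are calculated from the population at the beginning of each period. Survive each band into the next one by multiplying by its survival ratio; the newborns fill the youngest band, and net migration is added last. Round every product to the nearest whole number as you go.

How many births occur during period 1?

735

Call the groups 1 to 6, youngest first.
[period 1]
Births: 1750 * 0.42 = 735
Group 2: 8450 * 0.96 = 8112
Group 3: 1750 * 0.935 = 1636
Group 4: 10400 * 0.961 = 9994
Group 5: 1450 * 0.956 = 1386
Group 6: 7950 * 0.923 = 7338
Net migration: Group 4 − 350 → 9644; Group 6 − 350 → 6988
End of period: [735, 8112, 1636, 9644, 1386, 6988]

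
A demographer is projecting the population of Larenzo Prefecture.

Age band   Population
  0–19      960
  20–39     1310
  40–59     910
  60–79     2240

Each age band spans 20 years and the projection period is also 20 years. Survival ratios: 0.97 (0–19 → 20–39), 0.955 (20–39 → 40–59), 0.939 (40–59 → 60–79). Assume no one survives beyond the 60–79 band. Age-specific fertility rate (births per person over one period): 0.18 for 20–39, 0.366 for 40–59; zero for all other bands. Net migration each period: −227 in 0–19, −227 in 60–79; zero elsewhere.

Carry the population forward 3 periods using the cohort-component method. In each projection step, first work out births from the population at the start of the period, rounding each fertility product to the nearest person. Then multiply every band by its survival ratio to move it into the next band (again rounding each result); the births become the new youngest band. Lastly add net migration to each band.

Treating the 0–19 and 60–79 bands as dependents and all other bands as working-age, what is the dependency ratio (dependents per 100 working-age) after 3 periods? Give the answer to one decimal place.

108.8

(Bands numbered youngest = 1 to oldest = 4.)
After projecting period 1:
Births: 1310 * 0.18 = 236  |  910 * 0.366 = 333 → total 569
Band 2: 960 * 0.97 = 931
Band 3: 1310 * 0.955 = 1251
Band 4: 910 * 0.939 = 854
Net migration: Band 1 − 227 → 342; Band 4 − 227 → 627
End of period: [342, 931, 1251, 627]
After projecting period 2:
Births: 931 * 0.18 = 168  |  1251 * 0.366 = 458 → total 626
Band 2: 342 * 0.97 = 332
Band 3: 931 * 0.955 = 889
Band 4: 1251 * 0.939 = 1175
Net migration: Band 1 − 227 → 399; Band 4 − 227 → 948
End of period: [399, 332, 889, 948]
After projecting period 3:
Births: 332 * 0.18 = 60  |  889 * 0.366 = 325 → total 385
Band 2: 399 * 0.97 = 387
Band 3: 332 * 0.955 = 317
Band 4: 889 * 0.939 = 835
Net migration: Band 1 − 227 → 158; Band 4 − 227 → 608
End of period: [158, 387, 317, 608]
Dependents (band 0–19 + band 60–79) = 158 + 608 = 766; working-age = 704; ratio = 766/704 × 100 = 108.8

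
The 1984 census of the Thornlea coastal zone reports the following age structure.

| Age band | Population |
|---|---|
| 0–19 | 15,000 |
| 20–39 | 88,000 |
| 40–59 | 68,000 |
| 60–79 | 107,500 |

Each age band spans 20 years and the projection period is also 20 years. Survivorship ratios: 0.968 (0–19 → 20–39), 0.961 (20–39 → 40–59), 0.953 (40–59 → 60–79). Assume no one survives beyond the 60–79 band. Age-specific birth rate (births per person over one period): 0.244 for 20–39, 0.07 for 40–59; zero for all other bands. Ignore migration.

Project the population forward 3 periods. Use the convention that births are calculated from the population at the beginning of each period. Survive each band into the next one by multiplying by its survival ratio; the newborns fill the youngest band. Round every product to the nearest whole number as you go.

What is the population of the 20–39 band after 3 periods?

Call the bands 1 to 4, youngest first.
Period 1:
Births: 88000 * 0.244 = 21472, 68000 * 0.07 = 4760 ⇒ total 26232
Band 2: 15000 * 0.968 = 14520
Band 3: 88000 * 0.961 = 84568
Band 4: 68000 * 0.953 = 64804
End of period: [26232, 14520, 84568, 64804]
Period 2:
Births: 14520 * 0.244 = 3543, 84568 * 0.07 = 5920 ⇒ total 9463
Band 2: 26232 * 0.968 = 25393
Band 3: 14520 * 0.961 = 13954
Band 4: 84568 * 0.953 = 80593
End of period: [9463, 25393, 13954, 80593]
Period 3:
Births: 25393 * 0.244 = 6196, 13954 * 0.07 = 977 ⇒ total 7173
Band 2: 9463 * 0.968 = 9160
Band 3: 25393 * 0.961 = 24403
Band 4: 13954 * 0.953 = 13298
End of period: [7173, 9160, 24403, 13298]

9160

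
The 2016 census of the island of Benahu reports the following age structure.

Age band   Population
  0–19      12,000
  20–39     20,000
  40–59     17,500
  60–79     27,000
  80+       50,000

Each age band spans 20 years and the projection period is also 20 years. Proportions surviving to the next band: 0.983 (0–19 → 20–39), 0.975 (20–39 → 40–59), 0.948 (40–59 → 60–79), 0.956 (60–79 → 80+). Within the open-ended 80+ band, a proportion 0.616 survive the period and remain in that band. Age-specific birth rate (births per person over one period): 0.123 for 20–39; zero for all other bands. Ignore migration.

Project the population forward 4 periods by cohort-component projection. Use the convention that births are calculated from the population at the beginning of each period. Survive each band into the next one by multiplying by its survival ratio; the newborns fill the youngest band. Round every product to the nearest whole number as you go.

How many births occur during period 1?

[period 1]
Births: 20000 × 0.123 = 2460
20–39: 12000 × 0.983 = 11796
40–59: 20000 × 0.975 = 19500
60–79: 17500 × 0.948 = 16590
80+: 27000 × 0.956 + 50000 × 0.616 = 25812 + 30800 = 56612
Giving 2460 / 11796 / 19500 / 16590 / 56612.

2460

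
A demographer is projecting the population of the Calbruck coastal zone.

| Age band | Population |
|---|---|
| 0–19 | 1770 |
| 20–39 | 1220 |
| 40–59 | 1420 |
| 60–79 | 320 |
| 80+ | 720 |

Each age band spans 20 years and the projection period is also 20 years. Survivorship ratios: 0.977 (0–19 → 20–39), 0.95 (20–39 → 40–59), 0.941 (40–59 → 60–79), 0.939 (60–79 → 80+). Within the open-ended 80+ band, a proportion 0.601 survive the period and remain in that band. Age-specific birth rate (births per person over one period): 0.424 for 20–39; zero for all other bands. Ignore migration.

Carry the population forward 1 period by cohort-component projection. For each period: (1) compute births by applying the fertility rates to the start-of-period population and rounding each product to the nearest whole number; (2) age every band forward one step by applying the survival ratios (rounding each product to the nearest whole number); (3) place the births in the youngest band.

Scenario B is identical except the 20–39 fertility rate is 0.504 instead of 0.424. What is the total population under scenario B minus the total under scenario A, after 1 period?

Period 1.
Births: 1220 × 0.424 = 517
20–39: 1770 × 0.977 = 1729
40–59: 1220 × 0.95 = 1159
60–79: 1420 × 0.941 = 1336
80+: 320 × 0.939 + 720 × 0.601 = 300 + 433 = 733
Population now: 0–19=517, 20–39=1729, 40–59=1159, 60–79=1336, 80+=733
Scenario A total after 1 period: 5474
Scenario B projection —
Period 1.
Births: 1220 × 0.504 = 615
20–39: 1770 × 0.977 = 1729
40–59: 1220 × 0.95 = 1159
60–79: 1420 × 0.941 = 1336
80+: 320 × 0.939 + 720 × 0.601 = 300 + 433 = 733
Population now: 0–19=615, 20–39=1729, 40–59=1159, 60–79=1336, 80+=733
Scenario B total after 1 period: 5572
Difference B − A = 5572 − 5474 = 98

98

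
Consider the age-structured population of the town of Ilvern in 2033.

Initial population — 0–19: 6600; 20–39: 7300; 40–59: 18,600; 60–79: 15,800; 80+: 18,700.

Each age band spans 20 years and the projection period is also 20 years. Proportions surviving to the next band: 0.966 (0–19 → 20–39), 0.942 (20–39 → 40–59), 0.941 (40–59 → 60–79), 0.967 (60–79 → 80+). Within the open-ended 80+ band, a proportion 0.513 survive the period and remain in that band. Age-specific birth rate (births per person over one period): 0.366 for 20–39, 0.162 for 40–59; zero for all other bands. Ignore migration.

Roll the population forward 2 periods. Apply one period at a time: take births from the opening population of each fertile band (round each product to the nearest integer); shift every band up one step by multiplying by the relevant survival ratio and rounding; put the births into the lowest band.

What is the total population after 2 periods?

51101

After projecting period 1:
Births: 7300 × 0.366 = 2672 ; 18600 × 0.162 = 3013 → 5685
20–39: 6600 × 0.966 = 6376
40–59: 7300 × 0.942 = 6877
60–79: 18600 × 0.941 = 17503
80+: 15800 × 0.967 + 18700 × 0.513 = 15279 + 9593 = 24872
Population now: 0–19=5685, 20–39=6376, 40–59=6877, 60–79=17503, 80+=24872
After projecting period 2:
Births: 6376 × 0.366 = 2334 ; 6877 × 0.162 = 1114 → 3448
20–39: 5685 × 0.966 = 5492
40–59: 6376 × 0.942 = 6006
60–79: 6877 × 0.941 = 6471
80+: 17503 × 0.967 + 24872 × 0.513 = 16925 + 12759 = 29684
Population now: 0–19=3448, 20–39=5492, 40–59=6006, 60–79=6471, 80+=29684
Total after period 2: 3448 + 5492 + 6006 + 6471 + 29684 = 51101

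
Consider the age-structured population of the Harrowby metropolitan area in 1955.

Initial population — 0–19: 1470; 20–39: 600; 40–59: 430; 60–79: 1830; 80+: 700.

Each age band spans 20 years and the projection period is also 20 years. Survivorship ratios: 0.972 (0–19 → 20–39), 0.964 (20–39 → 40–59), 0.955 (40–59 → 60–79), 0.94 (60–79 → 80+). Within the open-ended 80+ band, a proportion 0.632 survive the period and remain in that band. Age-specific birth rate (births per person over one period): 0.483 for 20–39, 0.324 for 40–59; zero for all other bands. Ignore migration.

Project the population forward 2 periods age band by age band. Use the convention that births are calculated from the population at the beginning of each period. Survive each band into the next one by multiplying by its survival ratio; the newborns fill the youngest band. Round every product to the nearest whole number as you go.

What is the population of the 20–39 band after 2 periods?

417

[period 1]
Births: 600 * 0.483 = 290  |  430 * 0.324 = 139 → 429
20–39: 1470 * 0.972 = 1429
40–59: 600 * 0.964 = 578
60–79: 430 * 0.955 = 411
80+: 1830 * 0.94 + 700 * 0.632 = 1720 + 442 = 2162
End of period: [429, 1429, 578, 411, 2162]
[period 2]
Births: 1429 * 0.483 = 690  |  578 * 0.324 = 187 → 877
20–39: 429 * 0.972 = 417
40–59: 1429 * 0.964 = 1378
60–79: 578 * 0.955 = 552
80+: 411 * 0.94 + 2162 * 0.632 = 386 + 1366 = 1752
End of period: [877, 417, 1378, 552, 1752]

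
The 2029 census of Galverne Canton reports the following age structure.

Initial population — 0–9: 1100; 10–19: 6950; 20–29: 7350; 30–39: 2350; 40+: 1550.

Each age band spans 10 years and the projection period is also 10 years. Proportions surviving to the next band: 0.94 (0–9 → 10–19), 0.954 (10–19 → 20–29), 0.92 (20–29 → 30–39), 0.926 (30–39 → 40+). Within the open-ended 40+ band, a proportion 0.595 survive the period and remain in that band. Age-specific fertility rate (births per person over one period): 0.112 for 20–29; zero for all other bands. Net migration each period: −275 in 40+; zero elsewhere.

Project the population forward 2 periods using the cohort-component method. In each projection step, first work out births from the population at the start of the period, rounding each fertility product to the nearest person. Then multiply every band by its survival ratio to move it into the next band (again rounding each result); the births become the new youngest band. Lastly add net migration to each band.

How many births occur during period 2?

Numbering the groups 1..5 from youngest to oldest:
[period 1]
Births: 7350 * 0.112 = 823
Group 2: 1100 * 0.94 = 1034
Group 3: 6950 * 0.954 = 6630
Group 4: 7350 * 0.92 = 6762
Group 5: 2350 * 0.926 + 1550 * 0.595 = 2176 + 922 = 3098
Net migration: Group 5 − 275 → 2823
→ [823, 1034, 6630, 6762, 2823]
[period 2]
Births: 6630 * 0.112 = 743
Group 2: 823 * 0.94 = 774
Group 3: 1034 * 0.954 = 986
Group 4: 6630 * 0.92 = 6100
Group 5: 6762 * 0.926 + 2823 * 0.595 = 6262 + 1680 = 7942
Net migration: Group 5 − 275 → 7667
→ [743, 774, 986, 6100, 7667]

743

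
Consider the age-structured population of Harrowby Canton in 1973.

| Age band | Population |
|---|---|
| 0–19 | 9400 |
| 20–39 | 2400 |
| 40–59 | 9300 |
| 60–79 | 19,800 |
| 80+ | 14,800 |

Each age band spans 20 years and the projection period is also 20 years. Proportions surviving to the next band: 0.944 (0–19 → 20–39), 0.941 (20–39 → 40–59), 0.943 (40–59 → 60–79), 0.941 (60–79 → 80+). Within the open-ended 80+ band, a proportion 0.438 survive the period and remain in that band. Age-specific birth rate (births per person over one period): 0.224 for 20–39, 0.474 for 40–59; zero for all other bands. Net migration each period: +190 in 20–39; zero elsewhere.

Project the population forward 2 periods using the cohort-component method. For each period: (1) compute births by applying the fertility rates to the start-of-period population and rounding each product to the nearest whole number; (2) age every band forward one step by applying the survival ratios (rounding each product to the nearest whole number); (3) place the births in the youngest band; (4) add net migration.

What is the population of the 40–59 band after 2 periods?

Period 1.
Births: 2400 * 0.224 = 538 ; 9300 * 0.474 = 4408 → total 4946
20–39: 9400 * 0.944 = 8874
40–59: 2400 * 0.941 = 2258
60–79: 9300 * 0.943 = 8770
80+: 19800 * 0.941 + 14800 * 0.438 = 18632 + 6482 = 25114
Net migration: 20–39 + 190 → 9064
Population now: 0–19=4946, 20–39=9064, 40–59=2258, 60–79=8770, 80+=25114
Period 2.
Births: 9064 * 0.224 = 2030 ; 2258 * 0.474 = 1070 → total 3100
20–39: 4946 * 0.944 = 4669
40–59: 9064 * 0.941 = 8529
60–79: 2258 * 0.943 = 2129
80+: 8770 * 0.941 + 25114 * 0.438 = 8253 + 11000 = 19253
Net migration: 20–39 + 190 → 4859
Population now: 0–19=3100, 20–39=4859, 40–59=8529, 60–79=2129, 80+=19253

8529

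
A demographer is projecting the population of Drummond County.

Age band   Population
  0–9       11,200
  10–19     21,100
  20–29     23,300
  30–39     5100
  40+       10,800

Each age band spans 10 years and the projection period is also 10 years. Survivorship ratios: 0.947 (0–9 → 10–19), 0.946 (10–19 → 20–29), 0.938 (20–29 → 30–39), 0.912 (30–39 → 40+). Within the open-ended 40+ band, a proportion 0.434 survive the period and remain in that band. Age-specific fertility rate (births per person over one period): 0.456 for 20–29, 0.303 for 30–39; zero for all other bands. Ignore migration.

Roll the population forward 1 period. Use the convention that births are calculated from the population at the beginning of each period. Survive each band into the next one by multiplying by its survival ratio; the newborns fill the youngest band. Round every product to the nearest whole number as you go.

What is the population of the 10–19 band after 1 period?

10606

— Period 1 —
Births: 23300 × 0.456 = 10625 ; 5100 × 0.303 = 1545 ⇒ total 12170
10–19: 11200 × 0.947 = 10606
20–29: 21100 × 0.946 = 19961
30–39: 23300 × 0.938 = 21855
40+: 5100 × 0.912 + 10800 × 0.434 = 4651 + 4687 = 9338
End of period: [12170, 10606, 19961, 21855, 9338]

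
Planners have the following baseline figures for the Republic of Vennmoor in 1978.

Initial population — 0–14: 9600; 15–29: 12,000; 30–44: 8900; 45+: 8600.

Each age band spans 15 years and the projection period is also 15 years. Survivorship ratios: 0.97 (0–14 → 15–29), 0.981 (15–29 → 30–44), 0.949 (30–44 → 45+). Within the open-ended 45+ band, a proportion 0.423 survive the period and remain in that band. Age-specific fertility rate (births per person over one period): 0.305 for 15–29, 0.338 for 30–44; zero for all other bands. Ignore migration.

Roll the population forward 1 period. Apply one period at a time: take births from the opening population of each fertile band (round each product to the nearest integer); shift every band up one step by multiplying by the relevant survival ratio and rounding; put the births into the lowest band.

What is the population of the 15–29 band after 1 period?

Period 1:
Births: 12000 * 0.305 = 3660  |  8900 * 0.338 = 3008 → total 6668
15–29: 9600 * 0.97 = 9312
30–44: 12000 * 0.981 = 11772
45+: 8900 * 0.949 + 8600 * 0.423 = 8446 + 3638 = 12084
Giving 6668 / 9312 / 11772 / 12084.

9312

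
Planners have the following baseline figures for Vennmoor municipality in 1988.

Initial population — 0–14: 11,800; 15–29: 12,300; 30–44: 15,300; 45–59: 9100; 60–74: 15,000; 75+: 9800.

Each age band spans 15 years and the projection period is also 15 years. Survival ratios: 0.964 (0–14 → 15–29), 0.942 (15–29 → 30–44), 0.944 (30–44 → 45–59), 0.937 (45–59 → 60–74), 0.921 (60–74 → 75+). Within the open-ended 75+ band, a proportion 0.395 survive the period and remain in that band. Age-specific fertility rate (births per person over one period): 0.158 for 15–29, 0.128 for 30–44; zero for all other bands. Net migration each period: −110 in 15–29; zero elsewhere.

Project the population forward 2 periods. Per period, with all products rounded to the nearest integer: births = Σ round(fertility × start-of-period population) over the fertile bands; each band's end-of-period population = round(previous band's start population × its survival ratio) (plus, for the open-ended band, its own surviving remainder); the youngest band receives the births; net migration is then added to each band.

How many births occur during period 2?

3263

(Groups numbered youngest = 1 to oldest = 6.)
After projecting period 1:
Births: 12300 × 0.158 = 1943  |  15300 × 0.128 = 1958 — total 3901
Group 2: 11800 × 0.964 = 11375
Group 3: 12300 × 0.942 = 11587
Group 4: 15300 × 0.944 = 14443
Group 5: 9100 × 0.937 = 8527
Group 6: 15000 × 0.921 + 9800 × 0.395 = 13815 + 3871 = 17686
Net migration: Group 2 − 110 → 11265
End of period: [3901, 11265, 11587, 14443, 8527, 17686]
After projecting period 2:
Births: 11265 × 0.158 = 1780  |  11587 × 0.128 = 1483 — total 3263
Group 2: 3901 × 0.964 = 3761
Group 3: 11265 × 0.942 = 10612
Group 4: 11587 × 0.944 = 10938
Group 5: 14443 × 0.937 = 13533
Group 6: 8527 × 0.921 + 17686 × 0.395 = 7853 + 6986 = 14839
Net migration: Group 2 − 110 → 3651
End of period: [3263, 3651, 10612, 10938, 13533, 14839]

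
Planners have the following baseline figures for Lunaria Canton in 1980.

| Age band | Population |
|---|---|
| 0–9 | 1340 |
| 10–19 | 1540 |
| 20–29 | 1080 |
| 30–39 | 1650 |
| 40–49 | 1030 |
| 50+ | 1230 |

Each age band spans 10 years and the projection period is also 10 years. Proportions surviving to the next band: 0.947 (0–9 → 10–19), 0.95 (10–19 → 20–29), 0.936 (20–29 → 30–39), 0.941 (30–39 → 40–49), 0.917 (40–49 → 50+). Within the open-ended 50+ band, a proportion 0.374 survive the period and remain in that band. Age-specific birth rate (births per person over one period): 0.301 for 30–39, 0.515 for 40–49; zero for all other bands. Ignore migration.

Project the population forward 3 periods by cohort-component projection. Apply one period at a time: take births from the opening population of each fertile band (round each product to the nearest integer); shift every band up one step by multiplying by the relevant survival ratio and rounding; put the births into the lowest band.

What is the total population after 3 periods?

[period 1]
Births: 1650 * 0.301 = 497 ; 1030 * 0.515 = 530 ⇒ total 1027
10–19: 1340 * 0.947 = 1269
20–29: 1540 * 0.95 = 1463
30–39: 1080 * 0.936 = 1011
40–49: 1650 * 0.941 = 1553
50+: 1030 * 0.917 + 1230 * 0.374 = 945 + 460 = 1405
End of period: [1027, 1269, 1463, 1011, 1553, 1405]
[period 2]
Births: 1011 * 0.301 = 304 ; 1553 * 0.515 = 800 ⇒ total 1104
10–19: 1027 * 0.947 = 973
20–29: 1269 * 0.95 = 1206
30–39: 1463 * 0.936 = 1369
40–49: 1011 * 0.941 = 951
50+: 1553 * 0.917 + 1405 * 0.374 = 1424 + 525 = 1949
End of period: [1104, 973, 1206, 1369, 951, 1949]
[period 3]
Births: 1369 * 0.301 = 412 ; 951 * 0.515 = 490 ⇒ total 902
10–19: 1104 * 0.947 = 1045
20–29: 973 * 0.95 = 924
30–39: 1206 * 0.936 = 1129
40–49: 1369 * 0.941 = 1288
50+: 951 * 0.917 + 1949 * 0.374 = 872 + 729 = 1601
End of period: [902, 1045, 924, 1129, 1288, 1601]
Total after period 3: 902 + 1045 + 924 + 1129 + 1288 + 1601 = 6889

6889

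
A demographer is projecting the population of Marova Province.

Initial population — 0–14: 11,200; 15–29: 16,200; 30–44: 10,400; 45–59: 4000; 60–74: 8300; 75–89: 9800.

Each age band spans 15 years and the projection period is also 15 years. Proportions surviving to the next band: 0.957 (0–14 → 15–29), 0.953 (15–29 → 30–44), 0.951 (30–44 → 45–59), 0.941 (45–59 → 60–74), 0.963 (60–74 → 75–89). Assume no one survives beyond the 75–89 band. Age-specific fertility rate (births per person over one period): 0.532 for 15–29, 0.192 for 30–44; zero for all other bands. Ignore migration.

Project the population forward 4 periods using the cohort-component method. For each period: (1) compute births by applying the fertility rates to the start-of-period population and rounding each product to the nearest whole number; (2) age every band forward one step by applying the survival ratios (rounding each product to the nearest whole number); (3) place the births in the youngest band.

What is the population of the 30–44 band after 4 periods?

7903

Let band 1 be 0–14 through band 6 = 75–89.
Period 1.
Births: 16200 × 0.532 = 8618  |  10400 × 0.192 = 1997 ⇒ total 10615
Band 2: 11200 × 0.957 = 10718
Band 3: 16200 × 0.953 = 15439
Band 4: 10400 × 0.951 = 9890
Band 5: 4000 × 0.941 = 3764
Band 6: 8300 × 0.963 = 7993
Population now: 0–14=10615, 15–29=10718, 30–44=15439, 45–59=9890, 60–74=3764, 75–89=7993
Period 2.
Births: 10718 × 0.532 = 5702  |  15439 × 0.192 = 2964 ⇒ total 8666
Band 2: 10615 × 0.957 = 10159
Band 3: 10718 × 0.953 = 10214
Band 4: 15439 × 0.951 = 14682
Band 5: 9890 × 0.941 = 9306
Band 6: 3764 × 0.963 = 3625
Population now: 0–14=8666, 15–29=10159, 30–44=10214, 45–59=14682, 60–74=9306, 75–89=3625
Period 3.
Births: 10159 × 0.532 = 5405  |  10214 × 0.192 = 1961 ⇒ total 7366
Band 2: 8666 × 0.957 = 8293
Band 3: 10159 × 0.953 = 9682
Band 4: 10214 × 0.951 = 9714
Band 5: 14682 × 0.941 = 13816
Band 6: 9306 × 0.963 = 8962
Population now: 0–14=7366, 15–29=8293, 30–44=9682, 45–59=9714, 60–74=13816, 75–89=8962
Period 4.
Births: 8293 × 0.532 = 4412  |  9682 × 0.192 = 1859 ⇒ total 6271
Band 2: 7366 × 0.957 = 7049
Band 3: 8293 × 0.953 = 7903
Band 4: 9682 × 0.951 = 9208
Band 5: 9714 × 0.941 = 9141
Band 6: 13816 × 0.963 = 13305
Population now: 0–14=6271, 15–29=7049, 30–44=7903, 45–59=9208, 60–74=9141, 75–89=13305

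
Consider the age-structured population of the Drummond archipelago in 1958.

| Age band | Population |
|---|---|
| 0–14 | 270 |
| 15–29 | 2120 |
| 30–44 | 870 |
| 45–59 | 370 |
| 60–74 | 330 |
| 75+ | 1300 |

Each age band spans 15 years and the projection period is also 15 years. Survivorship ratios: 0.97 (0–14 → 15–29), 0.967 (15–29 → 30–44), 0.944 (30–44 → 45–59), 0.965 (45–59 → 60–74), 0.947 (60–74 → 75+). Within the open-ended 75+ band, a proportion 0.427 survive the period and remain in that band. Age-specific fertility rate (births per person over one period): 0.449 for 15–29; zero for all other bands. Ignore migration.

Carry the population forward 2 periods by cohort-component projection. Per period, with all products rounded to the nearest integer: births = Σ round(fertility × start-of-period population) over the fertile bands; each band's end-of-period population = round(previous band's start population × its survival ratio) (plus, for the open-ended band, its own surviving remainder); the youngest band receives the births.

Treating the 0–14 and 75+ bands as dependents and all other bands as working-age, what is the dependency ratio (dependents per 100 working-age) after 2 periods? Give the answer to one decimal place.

Numbering the groups 1..6 from youngest to oldest:
After projecting period 1:
Births: 2120 * 0.449 = 952
Group 2: 270 * 0.97 = 262
Group 3: 2120 * 0.967 = 2050
Group 4: 870 * 0.944 = 821
Group 5: 370 * 0.965 = 357
Group 6: 330 * 0.947 + 1300 * 0.427 = 313 + 555 = 868
Giving 952 / 262 / 2050 / 821 / 357 / 868.
After projecting period 2:
Births: 262 * 0.449 = 118
Group 2: 952 * 0.97 = 923
Group 3: 262 * 0.967 = 253
Group 4: 2050 * 0.944 = 1935
Group 5: 821 * 0.965 = 792
Group 6: 357 * 0.947 + 868 * 0.427 = 338 + 371 = 709
Giving 118 / 923 / 253 / 1935 / 792 / 709.
Dependents (band 0–14 + band 75+) = 118 + 709 = 827; working-age = 3903; ratio = 827/3903 × 100 = 21.2

21.2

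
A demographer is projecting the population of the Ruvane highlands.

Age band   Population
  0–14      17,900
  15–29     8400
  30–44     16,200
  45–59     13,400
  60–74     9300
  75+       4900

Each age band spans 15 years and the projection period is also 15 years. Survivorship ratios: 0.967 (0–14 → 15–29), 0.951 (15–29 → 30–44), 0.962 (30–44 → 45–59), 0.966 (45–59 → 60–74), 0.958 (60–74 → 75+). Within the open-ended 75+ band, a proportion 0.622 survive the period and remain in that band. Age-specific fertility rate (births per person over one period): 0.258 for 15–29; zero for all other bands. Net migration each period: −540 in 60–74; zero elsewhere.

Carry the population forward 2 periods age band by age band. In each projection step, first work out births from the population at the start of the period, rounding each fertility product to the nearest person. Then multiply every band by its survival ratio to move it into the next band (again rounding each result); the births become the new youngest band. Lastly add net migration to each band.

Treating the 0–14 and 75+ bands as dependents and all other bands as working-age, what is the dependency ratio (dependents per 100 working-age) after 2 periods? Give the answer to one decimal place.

Call the groups 1 to 6, youngest first.
— Period 1 —
Births: 8400 * 0.258 = 2167
Group 2: 17900 * 0.967 = 17309
Group 3: 8400 * 0.951 = 7988
Group 4: 16200 * 0.962 = 15584
Group 5: 13400 * 0.966 = 12944
Group 6: 9300 * 0.958 + 4900 * 0.622 = 8909 + 3048 = 11957
Net migration: Group 5 − 540 → 12404
End of period: [2167, 17309, 7988, 15584, 12404, 11957]
— Period 2 —
Births: 17309 * 0.258 = 4466
Group 2: 2167 * 0.967 = 2095
Group 3: 17309 * 0.951 = 16461
Group 4: 7988 * 0.962 = 7684
Group 5: 15584 * 0.966 = 15054
Group 6: 12404 * 0.958 + 11957 * 0.622 = 11883 + 7437 = 19320
Net migration: Group 5 − 540 → 14514
End of period: [4466, 2095, 16461, 7684, 14514, 19320]
Dependents (band 0–14 + band 75+) = 4466 + 19320 = 23786; working-age = 40754; ratio = 23786/40754 × 100 = 58.4

58.4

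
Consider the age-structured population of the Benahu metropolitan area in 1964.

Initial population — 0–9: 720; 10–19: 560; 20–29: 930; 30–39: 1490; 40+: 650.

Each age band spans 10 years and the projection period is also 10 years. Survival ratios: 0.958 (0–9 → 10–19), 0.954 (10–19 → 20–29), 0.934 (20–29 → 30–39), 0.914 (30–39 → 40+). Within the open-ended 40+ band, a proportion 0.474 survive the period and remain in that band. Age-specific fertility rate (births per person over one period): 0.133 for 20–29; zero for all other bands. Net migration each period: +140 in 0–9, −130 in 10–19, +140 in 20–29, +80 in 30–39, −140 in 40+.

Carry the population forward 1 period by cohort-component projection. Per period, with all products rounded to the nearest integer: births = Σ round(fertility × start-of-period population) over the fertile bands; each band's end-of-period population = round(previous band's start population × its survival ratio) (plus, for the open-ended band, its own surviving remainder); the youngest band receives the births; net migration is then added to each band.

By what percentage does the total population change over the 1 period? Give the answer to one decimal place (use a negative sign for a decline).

(Bands numbered youngest = 1 to oldest = 5.)
Period 1:
Births: 930 × 0.133 = 124
Band 2: 720 × 0.958 = 690
Band 3: 560 × 0.954 = 534
Band 4: 930 × 0.934 = 869
Band 5: 1490 × 0.914 + 650 × 0.474 = 1362 + 308 = 1670
Net migration: Band 1 + 140 → 264; Band 2 − 130 → 560; Band 3 + 140 → 674; Band 4 + 80 → 949; Band 5 − 140 → 1530
End of period: [264, 560, 674, 949, 1530]
Total: 4350 → 3977; change = -373; percentage change = -8.6%

-8.6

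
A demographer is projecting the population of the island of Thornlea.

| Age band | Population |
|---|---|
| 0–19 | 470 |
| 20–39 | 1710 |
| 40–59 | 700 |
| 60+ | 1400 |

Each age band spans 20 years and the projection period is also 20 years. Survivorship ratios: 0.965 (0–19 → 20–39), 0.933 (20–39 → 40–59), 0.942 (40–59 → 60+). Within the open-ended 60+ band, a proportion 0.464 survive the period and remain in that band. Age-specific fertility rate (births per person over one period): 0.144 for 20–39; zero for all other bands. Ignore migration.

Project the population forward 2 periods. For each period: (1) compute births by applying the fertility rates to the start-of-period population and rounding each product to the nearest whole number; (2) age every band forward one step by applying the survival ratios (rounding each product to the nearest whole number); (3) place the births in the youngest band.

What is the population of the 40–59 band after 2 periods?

Numbering the bands 1..4 from youngest to oldest:
— Period 1 —
Births: 1710 × 0.144 = 246
Band 2: 470 × 0.965 = 454
Band 3: 1710 × 0.933 = 1595
Band 4: 700 × 0.942 + 1400 × 0.464 = 659 + 650 = 1309
Population now: 0–19=246, 20–39=454, 40–59=1595, 60+=1309
— Period 2 —
Births: 454 × 0.144 = 65
Band 2: 246 × 0.965 = 237
Band 3: 454 × 0.933 = 424
Band 4: 1595 × 0.942 + 1309 × 0.464 = 1502 + 607 = 2109
Population now: 0–19=65, 20–39=237, 40–59=424, 60+=2109

424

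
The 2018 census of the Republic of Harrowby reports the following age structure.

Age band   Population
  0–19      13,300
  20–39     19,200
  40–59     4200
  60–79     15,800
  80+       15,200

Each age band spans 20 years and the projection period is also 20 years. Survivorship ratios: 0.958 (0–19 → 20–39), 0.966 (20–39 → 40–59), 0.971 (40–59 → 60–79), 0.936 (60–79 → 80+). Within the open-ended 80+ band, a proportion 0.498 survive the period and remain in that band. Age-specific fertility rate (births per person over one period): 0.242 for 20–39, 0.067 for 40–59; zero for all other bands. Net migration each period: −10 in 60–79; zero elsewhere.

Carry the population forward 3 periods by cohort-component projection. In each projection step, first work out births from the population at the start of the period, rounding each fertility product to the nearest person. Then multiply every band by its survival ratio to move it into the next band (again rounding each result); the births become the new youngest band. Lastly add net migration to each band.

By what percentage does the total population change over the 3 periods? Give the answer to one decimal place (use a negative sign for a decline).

(Groups numbered youngest = 1 to oldest = 5.)
Period 1:
Births: 19200 * 0.242 = 4646 ; 4200 * 0.067 = 281 → total 4927
Group 2: 13300 * 0.958 = 12741
Group 3: 19200 * 0.966 = 18547
Group 4: 4200 * 0.971 = 4078
Group 5: 15800 * 0.936 + 15200 * 0.498 = 14789 + 7570 = 22359
Net migration: Group 4 − 10 → 4068
Population now: 0–19=4927, 20–39=12741, 40–59=18547, 60–79=4068, 80+=22359
Period 2:
Births: 12741 * 0.242 = 3083 ; 18547 * 0.067 = 1243 → total 4326
Group 2: 4927 * 0.958 = 4720
Group 3: 12741 * 0.966 = 12308
Group 4: 18547 * 0.971 = 18009
Group 5: 4068 * 0.936 + 22359 * 0.498 = 3808 + 11135 = 14943
Net migration: Group 4 − 10 → 17999
Population now: 0–19=4326, 20–39=4720, 40–59=12308, 60–79=17999, 80+=14943
Period 3:
Births: 4720 * 0.242 = 1142 ; 12308 * 0.067 = 825 → total 1967
Group 2: 4326 * 0.958 = 4144
Group 3: 4720 * 0.966 = 4560
Group 4: 12308 * 0.971 = 11951
Group 5: 17999 * 0.936 + 14943 * 0.498 = 16847 + 7442 = 24289
Net migration: Group 4 − 10 → 11941
Population now: 0–19=1967, 20–39=4144, 40–59=4560, 60–79=11941, 80+=24289
Total: 67700 → 46901; change = -20799; percentage change = -30.7%

-30.7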